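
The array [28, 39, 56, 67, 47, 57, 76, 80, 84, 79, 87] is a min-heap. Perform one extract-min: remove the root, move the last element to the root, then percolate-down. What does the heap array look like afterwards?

remove root 28; move last element 87 to root → [87, 39, 56, 67, 47, 57, 76, 80, 84, 79]
87 vs smaller child 39 at index 1, swap → [39, 87, 56, 67, 47, 57, 76, 80, 84, 79]
87 vs smaller child 47 at index 4, swap → [39, 47, 56, 67, 87, 57, 76, 80, 84, 79]
87 vs only child 79 at index 9, swap → [39, 47, 56, 67, 79, 57, 76, 80, 84, 87]

[39, 47, 56, 67, 79, 57, 76, 80, 84, 87]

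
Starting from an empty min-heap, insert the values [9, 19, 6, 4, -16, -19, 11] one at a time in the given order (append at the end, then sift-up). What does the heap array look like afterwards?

Insert 9:
  append 9 at index 0 → [9] (no swap needed)
Insert 19:
  append 19 at index 1 → [9, 19] (no swap needed)
Insert 6:
  append 6 at index 2 → [9, 19, 6]
  6 < parent 9 at index 0, swap → [6, 19, 9]
Insert 4:
  append 4 at index 3 → [6, 19, 9, 4]
  4 < parent 19 at index 1, swap → [6, 4, 9, 19]
  4 < parent 6 at index 0, swap → [4, 6, 9, 19]
Insert -16:
  append -16 at index 4 → [4, 6, 9, 19, -16]
  -16 < parent 6 at index 1, swap → [4, -16, 9, 19, 6]
  -16 < parent 4 at index 0, swap → [-16, 4, 9, 19, 6]
Insert -19:
  append -19 at index 5 → [-16, 4, 9, 19, 6, -19]
  -19 < parent 9 at index 2, swap → [-16, 4, -19, 19, 6, 9]
  -19 < parent -16 at index 0, swap → [-19, 4, -16, 19, 6, 9]
Insert 11:
  append 11 at index 6 → [-19, 4, -16, 19, 6, 9, 11] (no swap needed)

[-19, 4, -16, 19, 6, 9, 11]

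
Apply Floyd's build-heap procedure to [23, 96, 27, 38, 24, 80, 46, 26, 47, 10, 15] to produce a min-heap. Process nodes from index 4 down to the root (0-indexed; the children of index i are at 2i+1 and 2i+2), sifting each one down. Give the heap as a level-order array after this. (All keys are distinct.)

[10, 15, 27, 26, 23, 80, 46, 38, 47, 24, 96]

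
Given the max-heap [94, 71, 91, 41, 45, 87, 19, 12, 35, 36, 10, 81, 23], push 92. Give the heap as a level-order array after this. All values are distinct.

append 92 at index 13 → [94, 71, 91, 41, 45, 87, 19, 12, 35, 36, 10, 81, 23, 92]
92 > parent 19 at index 6, swap → [94, 71, 91, 41, 45, 87, 92, 12, 35, 36, 10, 81, 23, 19]
92 > parent 91 at index 2, swap → [94, 71, 92, 41, 45, 87, 91, 12, 35, 36, 10, 81, 23, 19]

[94, 71, 92, 41, 45, 87, 91, 12, 35, 36, 10, 81, 23, 19]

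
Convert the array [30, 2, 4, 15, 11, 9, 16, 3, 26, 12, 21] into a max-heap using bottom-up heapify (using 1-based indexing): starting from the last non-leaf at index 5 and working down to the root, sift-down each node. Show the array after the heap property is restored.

[30, 26, 16, 15, 21, 9, 4, 3, 2, 12, 11]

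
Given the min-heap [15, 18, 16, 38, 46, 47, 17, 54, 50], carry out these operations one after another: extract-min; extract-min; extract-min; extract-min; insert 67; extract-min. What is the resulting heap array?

[46, 50, 47, 67, 54]

extract-min → returns 15:
  remove root 15; move last element 50 to root → [50, 18, 16, 38, 46, 47, 17, 54]
  50 vs smaller child 16 at index 2, swap → [16, 18, 50, 38, 46, 47, 17, 54]
  50 vs smaller child 17 at index 6, swap → [16, 18, 17, 38, 46, 47, 50, 54]
extract-min → returns 16:
  remove root 16; move last element 54 to root → [54, 18, 17, 38, 46, 47, 50]
  54 vs smaller child 17 at index 2, swap → [17, 18, 54, 38, 46, 47, 50]
  54 vs smaller child 47 at index 5, swap → [17, 18, 47, 38, 46, 54, 50]
extract-min → returns 17:
  remove root 17; move last element 50 to root → [50, 18, 47, 38, 46, 54]
  50 vs smaller child 18 at index 1, swap → [18, 50, 47, 38, 46, 54]
  50 vs smaller child 38 at index 3, swap → [18, 38, 47, 50, 46, 54]
extract-min → returns 18:
  remove root 18; move last element 54 to root → [54, 38, 47, 50, 46]
  54 vs smaller child 38 at index 1, swap → [38, 54, 47, 50, 46]
  54 vs smaller child 46 at index 4, swap → [38, 46, 47, 50, 54]
insert 67:
  append 67 at index 5 → [38, 46, 47, 50, 54, 67] (no swap needed)
extract-min → returns 38:
  remove root 38; move last element 67 to root → [67, 46, 47, 50, 54]
  67 vs smaller child 46 at index 1, swap → [46, 67, 47, 50, 54]
  67 vs smaller child 50 at index 3, swap → [46, 50, 47, 67, 54]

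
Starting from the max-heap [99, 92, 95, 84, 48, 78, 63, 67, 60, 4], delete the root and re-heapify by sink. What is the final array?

[95, 92, 78, 84, 48, 4, 63, 67, 60]

remove root 99; move last element 4 to root → [4, 92, 95, 84, 48, 78, 63, 67, 60]
4 vs larger child 95 at index 2, swap → [95, 92, 4, 84, 48, 78, 63, 67, 60]
4 vs larger child 78 at index 5, swap → [95, 92, 78, 84, 48, 4, 63, 67, 60]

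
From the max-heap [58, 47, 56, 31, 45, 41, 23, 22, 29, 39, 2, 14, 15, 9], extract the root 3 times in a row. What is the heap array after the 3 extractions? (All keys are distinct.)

extract-max #1 returns 58:
  remove root 58; move last element 9 to root → [9, 47, 56, 31, 45, 41, 23, 22, 29, 39, 2, 14, 15]
  9 vs larger child 56 at index 2, swap → [56, 47, 9, 31, 45, 41, 23, 22, 29, 39, 2, 14, 15]
  9 vs larger child 41 at index 5, swap → [56, 47, 41, 31, 45, 9, 23, 22, 29, 39, 2, 14, 15]
  9 vs larger child 15 at index 12, swap → [56, 47, 41, 31, 45, 15, 23, 22, 29, 39, 2, 14, 9]
extract-max #2 returns 56:
  remove root 56; move last element 9 to root → [9, 47, 41, 31, 45, 15, 23, 22, 29, 39, 2, 14]
  9 vs larger child 47 at index 1, swap → [47, 9, 41, 31, 45, 15, 23, 22, 29, 39, 2, 14]
  9 vs larger child 45 at index 4, swap → [47, 45, 41, 31, 9, 15, 23, 22, 29, 39, 2, 14]
  9 vs larger child 39 at index 9, swap → [47, 45, 41, 31, 39, 15, 23, 22, 29, 9, 2, 14]
extract-max #3 returns 47:
  remove root 47; move last element 14 to root → [14, 45, 41, 31, 39, 15, 23, 22, 29, 9, 2]
  14 vs larger child 45 at index 1, swap → [45, 14, 41, 31, 39, 15, 23, 22, 29, 9, 2]
  14 vs larger child 39 at index 4, swap → [45, 39, 41, 31, 14, 15, 23, 22, 29, 9, 2]

[45, 39, 41, 31, 14, 15, 23, 22, 29, 9, 2]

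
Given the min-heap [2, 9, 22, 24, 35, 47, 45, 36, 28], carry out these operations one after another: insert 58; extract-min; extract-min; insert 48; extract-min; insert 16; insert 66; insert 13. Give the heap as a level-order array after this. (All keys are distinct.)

[13, 16, 45, 28, 24, 47, 58, 48, 36, 66, 35]

insert 58:
  append 58 at index 9 → [2, 9, 22, 24, 35, 47, 45, 36, 28, 58] (no swap needed)
extract-min → returns 2:
  remove root 2; move last element 58 to root → [58, 9, 22, 24, 35, 47, 45, 36, 28]
  58 vs smaller child 9 at index 1, swap → [9, 58, 22, 24, 35, 47, 45, 36, 28]
  58 vs smaller child 24 at index 3, swap → [9, 24, 22, 58, 35, 47, 45, 36, 28]
  58 vs smaller child 28 at index 8, swap → [9, 24, 22, 28, 35, 47, 45, 36, 58]
extract-min → returns 9:
  remove root 9; move last element 58 to root → [58, 24, 22, 28, 35, 47, 45, 36]
  58 vs smaller child 22 at index 2, swap → [22, 24, 58, 28, 35, 47, 45, 36]
  58 vs smaller child 45 at index 6, swap → [22, 24, 45, 28, 35, 47, 58, 36]
insert 48:
  append 48 at index 8 → [22, 24, 45, 28, 35, 47, 58, 36, 48] (no swap needed)
extract-min → returns 22:
  remove root 22; move last element 48 to root → [48, 24, 45, 28, 35, 47, 58, 36]
  48 vs smaller child 24 at index 1, swap → [24, 48, 45, 28, 35, 47, 58, 36]
  48 vs smaller child 28 at index 3, swap → [24, 28, 45, 48, 35, 47, 58, 36]
  48 vs only child 36 at index 7, swap → [24, 28, 45, 36, 35, 47, 58, 48]
insert 16:
  append 16 at index 8 → [24, 28, 45, 36, 35, 47, 58, 48, 16]
  16 < parent 36 at index 3, swap → [24, 28, 45, 16, 35, 47, 58, 48, 36]
  16 < parent 28 at index 1, swap → [24, 16, 45, 28, 35, 47, 58, 48, 36]
  16 < parent 24 at index 0, swap → [16, 24, 45, 28, 35, 47, 58, 48, 36]
insert 66:
  append 66 at index 9 → [16, 24, 45, 28, 35, 47, 58, 48, 36, 66] (no swap needed)
insert 13:
  append 13 at index 10 → [16, 24, 45, 28, 35, 47, 58, 48, 36, 66, 13]
  13 < parent 35 at index 4, swap → [16, 24, 45, 28, 13, 47, 58, 48, 36, 66, 35]
  13 < parent 24 at index 1, swap → [16, 13, 45, 28, 24, 47, 58, 48, 36, 66, 35]
  13 < parent 16 at index 0, swap → [13, 16, 45, 28, 24, 47, 58, 48, 36, 66, 35]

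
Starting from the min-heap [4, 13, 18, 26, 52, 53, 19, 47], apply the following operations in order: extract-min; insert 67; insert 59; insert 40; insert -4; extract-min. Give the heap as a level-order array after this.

[13, 26, 18, 47, 40, 53, 19, 67, 59, 52]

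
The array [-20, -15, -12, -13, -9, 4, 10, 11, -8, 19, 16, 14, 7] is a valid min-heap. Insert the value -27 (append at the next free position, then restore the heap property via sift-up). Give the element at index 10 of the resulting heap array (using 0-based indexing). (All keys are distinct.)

16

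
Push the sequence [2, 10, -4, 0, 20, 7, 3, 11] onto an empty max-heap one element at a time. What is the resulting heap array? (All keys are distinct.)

[20, 11, 7, 10, 2, -4, 3, 0]

Insert 2:
  append 2 at index 0 → [2] (no swap needed)
Insert 10:
  append 10 at index 1 → [2, 10]
  10 > parent 2 at index 0, swap → [10, 2]
Insert -4:
  append -4 at index 2 → [10, 2, -4] (no swap needed)
Insert 0:
  append 0 at index 3 → [10, 2, -4, 0] (no swap needed)
Insert 20:
  append 20 at index 4 → [10, 2, -4, 0, 20]
  20 > parent 2 at index 1, swap → [10, 20, -4, 0, 2]
  20 > parent 10 at index 0, swap → [20, 10, -4, 0, 2]
Insert 7:
  append 7 at index 5 → [20, 10, -4, 0, 2, 7]
  7 > parent -4 at index 2, swap → [20, 10, 7, 0, 2, -4]
Insert 3:
  append 3 at index 6 → [20, 10, 7, 0, 2, -4, 3] (no swap needed)
Insert 11:
  append 11 at index 7 → [20, 10, 7, 0, 2, -4, 3, 11]
  11 > parent 0 at index 3, swap → [20, 10, 7, 11, 2, -4, 3, 0]
  11 > parent 10 at index 1, swap → [20, 11, 7, 10, 2, -4, 3, 0]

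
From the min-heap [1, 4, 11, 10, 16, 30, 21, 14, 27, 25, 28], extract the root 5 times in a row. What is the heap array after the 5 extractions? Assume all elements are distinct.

[16, 25, 21, 27, 28, 30]

extract-min #1 returns 1:
  remove root 1; move last element 28 to root → [28, 4, 11, 10, 16, 30, 21, 14, 27, 25]
  28 vs smaller child 4 at index 1, swap → [4, 28, 11, 10, 16, 30, 21, 14, 27, 25]
  28 vs smaller child 10 at index 3, swap → [4, 10, 11, 28, 16, 30, 21, 14, 27, 25]
  28 vs smaller child 14 at index 7, swap → [4, 10, 11, 14, 16, 30, 21, 28, 27, 25]
extract-min #2 returns 4:
  remove root 4; move last element 25 to root → [25, 10, 11, 14, 16, 30, 21, 28, 27]
  25 vs smaller child 10 at index 1, swap → [10, 25, 11, 14, 16, 30, 21, 28, 27]
  25 vs smaller child 14 at index 3, swap → [10, 14, 11, 25, 16, 30, 21, 28, 27]
extract-min #3 returns 10:
  remove root 10; move last element 27 to root → [27, 14, 11, 25, 16, 30, 21, 28]
  27 vs smaller child 11 at index 2, swap → [11, 14, 27, 25, 16, 30, 21, 28]
  27 vs smaller child 21 at index 6, swap → [11, 14, 21, 25, 16, 30, 27, 28]
extract-min #4 returns 11:
  remove root 11; move last element 28 to root → [28, 14, 21, 25, 16, 30, 27]
  28 vs smaller child 14 at index 1, swap → [14, 28, 21, 25, 16, 30, 27]
  28 vs smaller child 16 at index 4, swap → [14, 16, 21, 25, 28, 30, 27]
extract-min #5 returns 14:
  remove root 14; move last element 27 to root → [27, 16, 21, 25, 28, 30]
  27 vs smaller child 16 at index 1, swap → [16, 27, 21, 25, 28, 30]
  27 vs smaller child 25 at index 3, swap → [16, 25, 21, 27, 28, 30]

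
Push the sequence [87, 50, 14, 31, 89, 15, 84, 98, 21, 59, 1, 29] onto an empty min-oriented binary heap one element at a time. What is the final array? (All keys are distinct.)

Insert 87:
  append 87 at index 0 → [87] (no swap needed)
Insert 50:
  append 50 at index 1 → [87, 50]
  50 < parent 87 at index 0, swap → [50, 87]
Insert 14:
  append 14 at index 2 → [50, 87, 14]
  14 < parent 50 at index 0, swap → [14, 87, 50]
Insert 31:
  append 31 at index 3 → [14, 87, 50, 31]
  31 < parent 87 at index 1, swap → [14, 31, 50, 87]
Insert 89:
  append 89 at index 4 → [14, 31, 50, 87, 89] (no swap needed)
Insert 15:
  append 15 at index 5 → [14, 31, 50, 87, 89, 15]
  15 < parent 50 at index 2, swap → [14, 31, 15, 87, 89, 50]
Insert 84:
  append 84 at index 6 → [14, 31, 15, 87, 89, 50, 84] (no swap needed)
Insert 98:
  append 98 at index 7 → [14, 31, 15, 87, 89, 50, 84, 98] (no swap needed)
Insert 21:
  append 21 at index 8 → [14, 31, 15, 87, 89, 50, 84, 98, 21]
  21 < parent 87 at index 3, swap → [14, 31, 15, 21, 89, 50, 84, 98, 87]
  21 < parent 31 at index 1, swap → [14, 21, 15, 31, 89, 50, 84, 98, 87]
Insert 59:
  append 59 at index 9 → [14, 21, 15, 31, 89, 50, 84, 98, 87, 59]
  59 < parent 89 at index 4, swap → [14, 21, 15, 31, 59, 50, 84, 98, 87, 89]
Insert 1:
  append 1 at index 10 → [14, 21, 15, 31, 59, 50, 84, 98, 87, 89, 1]
  1 < parent 59 at index 4, swap → [14, 21, 15, 31, 1, 50, 84, 98, 87, 89, 59]
  1 < parent 21 at index 1, swap → [14, 1, 15, 31, 21, 50, 84, 98, 87, 89, 59]
  1 < parent 14 at index 0, swap → [1, 14, 15, 31, 21, 50, 84, 98, 87, 89, 59]
Insert 29:
  append 29 at index 11 → [1, 14, 15, 31, 21, 50, 84, 98, 87, 89, 59, 29]
  29 < parent 50 at index 5, swap → [1, 14, 15, 31, 21, 29, 84, 98, 87, 89, 59, 50]

[1, 14, 15, 31, 21, 29, 84, 98, 87, 89, 59, 50]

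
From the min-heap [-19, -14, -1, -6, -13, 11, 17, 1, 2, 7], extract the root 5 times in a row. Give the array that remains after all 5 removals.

[1, 2, 11, 17, 7]

extract-min #1 returns -19:
  remove root -19; move last element 7 to root → [7, -14, -1, -6, -13, 11, 17, 1, 2]
  7 vs smaller child -14 at index 1, swap → [-14, 7, -1, -6, -13, 11, 17, 1, 2]
  7 vs smaller child -13 at index 4, swap → [-14, -13, -1, -6, 7, 11, 17, 1, 2]
extract-min #2 returns -14:
  remove root -14; move last element 2 to root → [2, -13, -1, -6, 7, 11, 17, 1]
  2 vs smaller child -13 at index 1, swap → [-13, 2, -1, -6, 7, 11, 17, 1]
  2 vs smaller child -6 at index 3, swap → [-13, -6, -1, 2, 7, 11, 17, 1]
  2 vs only child 1 at index 7, swap → [-13, -6, -1, 1, 7, 11, 17, 2]
extract-min #3 returns -13:
  remove root -13; move last element 2 to root → [2, -6, -1, 1, 7, 11, 17]
  2 vs smaller child -6 at index 1, swap → [-6, 2, -1, 1, 7, 11, 17]
  2 vs smaller child 1 at index 3, swap → [-6, 1, -1, 2, 7, 11, 17]
extract-min #4 returns -6:
  remove root -6; move last element 17 to root → [17, 1, -1, 2, 7, 11]
  17 vs smaller child -1 at index 2, swap → [-1, 1, 17, 2, 7, 11]
  17 vs only child 11 at index 5, swap → [-1, 1, 11, 2, 7, 17]
extract-min #5 returns -1:
  remove root -1; move last element 17 to root → [17, 1, 11, 2, 7]
  17 vs smaller child 1 at index 1, swap → [1, 17, 11, 2, 7]
  17 vs smaller child 2 at index 3, swap → [1, 2, 11, 17, 7]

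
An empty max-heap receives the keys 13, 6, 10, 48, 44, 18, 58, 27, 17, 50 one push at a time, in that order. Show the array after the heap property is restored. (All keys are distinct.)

[58, 50, 48, 27, 44, 10, 18, 6, 17, 13]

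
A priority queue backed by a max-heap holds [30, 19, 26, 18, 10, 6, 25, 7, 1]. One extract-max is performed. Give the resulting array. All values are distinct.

[26, 19, 25, 18, 10, 6, 1, 7]

remove root 30; move last element 1 to root → [1, 19, 26, 18, 10, 6, 25, 7]
1 vs larger child 26 at index 2, swap → [26, 19, 1, 18, 10, 6, 25, 7]
1 vs larger child 25 at index 6, swap → [26, 19, 25, 18, 10, 6, 1, 7]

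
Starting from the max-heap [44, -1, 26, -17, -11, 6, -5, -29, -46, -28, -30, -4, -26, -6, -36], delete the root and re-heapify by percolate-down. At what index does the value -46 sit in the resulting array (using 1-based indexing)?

9

remove root 44; move last element -36 to root → [-36, -1, 26, -17, -11, 6, -5, -29, -46, -28, -30, -4, -26, -6]
-36 vs larger child 26 at index 3, swap → [26, -1, -36, -17, -11, 6, -5, -29, -46, -28, -30, -4, -26, -6]
-36 vs larger child 6 at index 6, swap → [26, -1, 6, -17, -11, -36, -5, -29, -46, -28, -30, -4, -26, -6]
-36 vs larger child -4 at index 12, swap → [26, -1, 6, -17, -11, -4, -5, -29, -46, -28, -30, -36, -26, -6]
resulting array: [26, -1, 6, -17, -11, -4, -5, -29, -46, -28, -30, -36, -26, -6]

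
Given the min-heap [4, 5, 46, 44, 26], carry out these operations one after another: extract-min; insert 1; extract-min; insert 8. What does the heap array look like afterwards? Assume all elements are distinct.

[5, 8, 46, 44, 26]

extract-min → returns 4:
  remove root 4; move last element 26 to root → [26, 5, 46, 44]
  26 vs smaller child 5 at index 1, swap → [5, 26, 46, 44]
insert 1:
  append 1 at index 4 → [5, 26, 46, 44, 1]
  1 < parent 26 at index 1, swap → [5, 1, 46, 44, 26]
  1 < parent 5 at index 0, swap → [1, 5, 46, 44, 26]
extract-min → returns 1:
  remove root 1; move last element 26 to root → [26, 5, 46, 44]
  26 vs smaller child 5 at index 1, swap → [5, 26, 46, 44]
insert 8:
  append 8 at index 4 → [5, 26, 46, 44, 8]
  8 < parent 26 at index 1, swap → [5, 8, 46, 44, 26]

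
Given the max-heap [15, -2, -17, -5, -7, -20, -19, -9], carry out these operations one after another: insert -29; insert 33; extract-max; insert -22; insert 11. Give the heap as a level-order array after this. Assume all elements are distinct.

insert -29:
  append -29 at index 8 → [15, -2, -17, -5, -7, -20, -19, -9, -29] (no swap needed)
insert 33:
  append 33 at index 9 → [15, -2, -17, -5, -7, -20, -19, -9, -29, 33]
  33 > parent -7 at index 4, swap → [15, -2, -17, -5, 33, -20, -19, -9, -29, -7]
  33 > parent -2 at index 1, swap → [15, 33, -17, -5, -2, -20, -19, -9, -29, -7]
  33 > parent 15 at index 0, swap → [33, 15, -17, -5, -2, -20, -19, -9, -29, -7]
extract-max → returns 33:
  remove root 33; move last element -7 to root → [-7, 15, -17, -5, -2, -20, -19, -9, -29]
  -7 vs larger child 15 at index 1, swap → [15, -7, -17, -5, -2, -20, -19, -9, -29]
  -7 vs larger child -2 at index 4, swap → [15, -2, -17, -5, -7, -20, -19, -9, -29]
insert -22:
  append -22 at index 9 → [15, -2, -17, -5, -7, -20, -19, -9, -29, -22] (no swap needed)
insert 11:
  append 11 at index 10 → [15, -2, -17, -5, -7, -20, -19, -9, -29, -22, 11]
  11 > parent -7 at index 4, swap → [15, -2, -17, -5, 11, -20, -19, -9, -29, -22, -7]
  11 > parent -2 at index 1, swap → [15, 11, -17, -5, -2, -20, -19, -9, -29, -22, -7]

[15, 11, -17, -5, -2, -20, -19, -9, -29, -22, -7]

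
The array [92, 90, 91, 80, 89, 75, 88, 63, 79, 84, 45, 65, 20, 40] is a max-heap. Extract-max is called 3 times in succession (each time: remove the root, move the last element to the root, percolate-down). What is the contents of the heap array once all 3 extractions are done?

extract-max #1 returns 92:
  remove root 92; move last element 40 to root → [40, 90, 91, 80, 89, 75, 88, 63, 79, 84, 45, 65, 20]
  40 vs larger child 91 at index 2, swap → [91, 90, 40, 80, 89, 75, 88, 63, 79, 84, 45, 65, 20]
  40 vs larger child 88 at index 6, swap → [91, 90, 88, 80, 89, 75, 40, 63, 79, 84, 45, 65, 20]
extract-max #2 returns 91:
  remove root 91; move last element 20 to root → [20, 90, 88, 80, 89, 75, 40, 63, 79, 84, 45, 65]
  20 vs larger child 90 at index 1, swap → [90, 20, 88, 80, 89, 75, 40, 63, 79, 84, 45, 65]
  20 vs larger child 89 at index 4, swap → [90, 89, 88, 80, 20, 75, 40, 63, 79, 84, 45, 65]
  20 vs larger child 84 at index 9, swap → [90, 89, 88, 80, 84, 75, 40, 63, 79, 20, 45, 65]
extract-max #3 returns 90:
  remove root 90; move last element 65 to root → [65, 89, 88, 80, 84, 75, 40, 63, 79, 20, 45]
  65 vs larger child 89 at index 1, swap → [89, 65, 88, 80, 84, 75, 40, 63, 79, 20, 45]
  65 vs larger child 84 at index 4, swap → [89, 84, 88, 80, 65, 75, 40, 63, 79, 20, 45]

[89, 84, 88, 80, 65, 75, 40, 63, 79, 20, 45]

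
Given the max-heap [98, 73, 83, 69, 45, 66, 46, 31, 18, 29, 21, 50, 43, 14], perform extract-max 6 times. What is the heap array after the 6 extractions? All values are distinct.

[46, 45, 21, 43, 29, 18, 14, 31]

extract-max #1 returns 98:
  remove root 98; move last element 14 to root → [14, 73, 83, 69, 45, 66, 46, 31, 18, 29, 21, 50, 43]
  14 vs larger child 83 at index 2, swap → [83, 73, 14, 69, 45, 66, 46, 31, 18, 29, 21, 50, 43]
  14 vs larger child 66 at index 5, swap → [83, 73, 66, 69, 45, 14, 46, 31, 18, 29, 21, 50, 43]
  14 vs larger child 50 at index 11, swap → [83, 73, 66, 69, 45, 50, 46, 31, 18, 29, 21, 14, 43]
extract-max #2 returns 83:
  remove root 83; move last element 43 to root → [43, 73, 66, 69, 45, 50, 46, 31, 18, 29, 21, 14]
  43 vs larger child 73 at index 1, swap → [73, 43, 66, 69, 45, 50, 46, 31, 18, 29, 21, 14]
  43 vs larger child 69 at index 3, swap → [73, 69, 66, 43, 45, 50, 46, 31, 18, 29, 21, 14]
extract-max #3 returns 73:
  remove root 73; move last element 14 to root → [14, 69, 66, 43, 45, 50, 46, 31, 18, 29, 21]
  14 vs larger child 69 at index 1, swap → [69, 14, 66, 43, 45, 50, 46, 31, 18, 29, 21]
  14 vs larger child 45 at index 4, swap → [69, 45, 66, 43, 14, 50, 46, 31, 18, 29, 21]
  14 vs larger child 29 at index 9, swap → [69, 45, 66, 43, 29, 50, 46, 31, 18, 14, 21]
extract-max #4 returns 69:
  remove root 69; move last element 21 to root → [21, 45, 66, 43, 29, 50, 46, 31, 18, 14]
  21 vs larger child 66 at index 2, swap → [66, 45, 21, 43, 29, 50, 46, 31, 18, 14]
  21 vs larger child 50 at index 5, swap → [66, 45, 50, 43, 29, 21, 46, 31, 18, 14]
extract-max #5 returns 66:
  remove root 66; move last element 14 to root → [14, 45, 50, 43, 29, 21, 46, 31, 18]
  14 vs larger child 50 at index 2, swap → [50, 45, 14, 43, 29, 21, 46, 31, 18]
  14 vs larger child 46 at index 6, swap → [50, 45, 46, 43, 29, 21, 14, 31, 18]
extract-max #6 returns 50:
  remove root 50; move last element 18 to root → [18, 45, 46, 43, 29, 21, 14, 31]
  18 vs larger child 46 at index 2, swap → [46, 45, 18, 43, 29, 21, 14, 31]
  18 vs larger child 21 at index 5, swap → [46, 45, 21, 43, 29, 18, 14, 31]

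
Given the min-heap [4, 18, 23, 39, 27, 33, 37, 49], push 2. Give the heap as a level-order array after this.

[2, 4, 23, 18, 27, 33, 37, 49, 39]

append 2 at index 8 → [4, 18, 23, 39, 27, 33, 37, 49, 2]
2 < parent 39 at index 3, swap → [4, 18, 23, 2, 27, 33, 37, 49, 39]
2 < parent 18 at index 1, swap → [4, 2, 23, 18, 27, 33, 37, 49, 39]
2 < parent 4 at index 0, swap → [2, 4, 23, 18, 27, 33, 37, 49, 39]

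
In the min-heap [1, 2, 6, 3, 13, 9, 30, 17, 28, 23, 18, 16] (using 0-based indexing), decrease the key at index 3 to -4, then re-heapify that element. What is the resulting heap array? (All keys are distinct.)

[-4, 1, 6, 2, 13, 9, 30, 17, 28, 23, 18, 16]

set index 3 from 3 to -4 → [1, 2, 6, -4, 13, 9, 30, 17, 28, 23, 18, 16]
-4 < parent 2 at index 1, swap → [1, -4, 6, 2, 13, 9, 30, 17, 28, 23, 18, 16]
-4 < parent 1 at index 0, swap → [-4, 1, 6, 2, 13, 9, 30, 17, 28, 23, 18, 16]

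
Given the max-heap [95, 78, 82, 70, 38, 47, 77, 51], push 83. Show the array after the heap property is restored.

[95, 83, 82, 78, 38, 47, 77, 51, 70]

append 83 at index 8 → [95, 78, 82, 70, 38, 47, 77, 51, 83]
83 > parent 70 at index 3, swap → [95, 78, 82, 83, 38, 47, 77, 51, 70]
83 > parent 78 at index 1, swap → [95, 83, 82, 78, 38, 47, 77, 51, 70]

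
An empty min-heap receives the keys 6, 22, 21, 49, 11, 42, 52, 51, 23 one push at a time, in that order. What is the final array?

Insert 6:
  append 6 at index 0 → [6] (no swap needed)
Insert 22:
  append 22 at index 1 → [6, 22] (no swap needed)
Insert 21:
  append 21 at index 2 → [6, 22, 21] (no swap needed)
Insert 49:
  append 49 at index 3 → [6, 22, 21, 49] (no swap needed)
Insert 11:
  append 11 at index 4 → [6, 22, 21, 49, 11]
  11 < parent 22 at index 1, swap → [6, 11, 21, 49, 22]
Insert 42:
  append 42 at index 5 → [6, 11, 21, 49, 22, 42] (no swap needed)
Insert 52:
  append 52 at index 6 → [6, 11, 21, 49, 22, 42, 52] (no swap needed)
Insert 51:
  append 51 at index 7 → [6, 11, 21, 49, 22, 42, 52, 51] (no swap needed)
Insert 23:
  append 23 at index 8 → [6, 11, 21, 49, 22, 42, 52, 51, 23]
  23 < parent 49 at index 3, swap → [6, 11, 21, 23, 22, 42, 52, 51, 49]

[6, 11, 21, 23, 22, 42, 52, 51, 49]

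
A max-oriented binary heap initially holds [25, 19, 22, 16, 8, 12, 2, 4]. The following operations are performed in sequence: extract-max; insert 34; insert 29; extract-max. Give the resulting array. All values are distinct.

[29, 22, 12, 19, 8, 4, 2, 16]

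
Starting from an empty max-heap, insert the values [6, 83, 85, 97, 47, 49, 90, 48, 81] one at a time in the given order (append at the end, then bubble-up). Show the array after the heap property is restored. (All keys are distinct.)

Insert 6:
  append 6 at index 0 → [6] (no swap needed)
Insert 83:
  append 83 at index 1 → [6, 83]
  83 > parent 6 at index 0, swap → [83, 6]
Insert 85:
  append 85 at index 2 → [83, 6, 85]
  85 > parent 83 at index 0, swap → [85, 6, 83]
Insert 97:
  append 97 at index 3 → [85, 6, 83, 97]
  97 > parent 6 at index 1, swap → [85, 97, 83, 6]
  97 > parent 85 at index 0, swap → [97, 85, 83, 6]
Insert 47:
  append 47 at index 4 → [97, 85, 83, 6, 47] (no swap needed)
Insert 49:
  append 49 at index 5 → [97, 85, 83, 6, 47, 49] (no swap needed)
Insert 90:
  append 90 at index 6 → [97, 85, 83, 6, 47, 49, 90]
  90 > parent 83 at index 2, swap → [97, 85, 90, 6, 47, 49, 83]
Insert 48:
  append 48 at index 7 → [97, 85, 90, 6, 47, 49, 83, 48]
  48 > parent 6 at index 3, swap → [97, 85, 90, 48, 47, 49, 83, 6]
Insert 81:
  append 81 at index 8 → [97, 85, 90, 48, 47, 49, 83, 6, 81]
  81 > parent 48 at index 3, swap → [97, 85, 90, 81, 47, 49, 83, 6, 48]

[97, 85, 90, 81, 47, 49, 83, 6, 48]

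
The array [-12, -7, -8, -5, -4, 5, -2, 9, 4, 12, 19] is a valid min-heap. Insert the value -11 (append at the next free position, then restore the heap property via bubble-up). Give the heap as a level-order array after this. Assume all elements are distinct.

append -11 at index 11 → [-12, -7, -8, -5, -4, 5, -2, 9, 4, 12, 19, -11]
-11 < parent 5 at index 5, swap → [-12, -7, -8, -5, -4, -11, -2, 9, 4, 12, 19, 5]
-11 < parent -8 at index 2, swap → [-12, -7, -11, -5, -4, -8, -2, 9, 4, 12, 19, 5]

[-12, -7, -11, -5, -4, -8, -2, 9, 4, 12, 19, 5]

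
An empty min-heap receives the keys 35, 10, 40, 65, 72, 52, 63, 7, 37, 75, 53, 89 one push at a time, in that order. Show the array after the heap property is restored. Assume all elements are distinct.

[7, 10, 40, 35, 53, 52, 63, 65, 37, 75, 72, 89]

Insert 35:
  append 35 at index 0 → [35] (no swap needed)
Insert 10:
  append 10 at index 1 → [35, 10]
  10 < parent 35 at index 0, swap → [10, 35]
Insert 40:
  append 40 at index 2 → [10, 35, 40] (no swap needed)
Insert 65:
  append 65 at index 3 → [10, 35, 40, 65] (no swap needed)
Insert 72:
  append 72 at index 4 → [10, 35, 40, 65, 72] (no swap needed)
Insert 52:
  append 52 at index 5 → [10, 35, 40, 65, 72, 52] (no swap needed)
Insert 63:
  append 63 at index 6 → [10, 35, 40, 65, 72, 52, 63] (no swap needed)
Insert 7:
  append 7 at index 7 → [10, 35, 40, 65, 72, 52, 63, 7]
  7 < parent 65 at index 3, swap → [10, 35, 40, 7, 72, 52, 63, 65]
  7 < parent 35 at index 1, swap → [10, 7, 40, 35, 72, 52, 63, 65]
  7 < parent 10 at index 0, swap → [7, 10, 40, 35, 72, 52, 63, 65]
Insert 37:
  append 37 at index 8 → [7, 10, 40, 35, 72, 52, 63, 65, 37] (no swap needed)
Insert 75:
  append 75 at index 9 → [7, 10, 40, 35, 72, 52, 63, 65, 37, 75] (no swap needed)
Insert 53:
  append 53 at index 10 → [7, 10, 40, 35, 72, 52, 63, 65, 37, 75, 53]
  53 < parent 72 at index 4, swap → [7, 10, 40, 35, 53, 52, 63, 65, 37, 75, 72]
Insert 89:
  append 89 at index 11 → [7, 10, 40, 35, 53, 52, 63, 65, 37, 75, 72, 89] (no swap needed)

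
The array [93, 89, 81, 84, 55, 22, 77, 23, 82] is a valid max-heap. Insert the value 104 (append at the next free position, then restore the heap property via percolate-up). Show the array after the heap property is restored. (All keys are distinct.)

[104, 93, 81, 84, 89, 22, 77, 23, 82, 55]

append 104 at index 9 → [93, 89, 81, 84, 55, 22, 77, 23, 82, 104]
104 > parent 55 at index 4, swap → [93, 89, 81, 84, 104, 22, 77, 23, 82, 55]
104 > parent 89 at index 1, swap → [93, 104, 81, 84, 89, 22, 77, 23, 82, 55]
104 > parent 93 at index 0, swap → [104, 93, 81, 84, 89, 22, 77, 23, 82, 55]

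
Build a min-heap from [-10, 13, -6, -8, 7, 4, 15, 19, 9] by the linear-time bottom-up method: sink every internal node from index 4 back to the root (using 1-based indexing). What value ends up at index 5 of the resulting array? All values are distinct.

sift down from index 4: already satisfies heap property
sift down from index 3: already satisfies heap property
sift down from index 2:
  13 vs smaller child -8 at index 4, swap → [-10, -8, -6, 13, 7, 4, 15, 19, 9]
  13 vs smaller child 9 at index 9, swap → [-10, -8, -6, 9, 7, 4, 15, 19, 13]
sift down from index 1: already satisfies heap property
resulting array: [-10, -8, -6, 9, 7, 4, 15, 19, 13]

7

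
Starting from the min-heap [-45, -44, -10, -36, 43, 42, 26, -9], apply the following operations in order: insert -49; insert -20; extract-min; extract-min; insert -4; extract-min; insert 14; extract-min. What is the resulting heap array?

insert -49:
  append -49 at index 8 → [-45, -44, -10, -36, 43, 42, 26, -9, -49]
  -49 < parent -36 at index 3, swap → [-45, -44, -10, -49, 43, 42, 26, -9, -36]
  -49 < parent -44 at index 1, swap → [-45, -49, -10, -44, 43, 42, 26, -9, -36]
  -49 < parent -45 at index 0, swap → [-49, -45, -10, -44, 43, 42, 26, -9, -36]
insert -20:
  append -20 at index 9 → [-49, -45, -10, -44, 43, 42, 26, -9, -36, -20]
  -20 < parent 43 at index 4, swap → [-49, -45, -10, -44, -20, 42, 26, -9, -36, 43]
extract-min → returns -49:
  remove root -49; move last element 43 to root → [43, -45, -10, -44, -20, 42, 26, -9, -36]
  43 vs smaller child -45 at index 1, swap → [-45, 43, -10, -44, -20, 42, 26, -9, -36]
  43 vs smaller child -44 at index 3, swap → [-45, -44, -10, 43, -20, 42, 26, -9, -36]
  43 vs smaller child -36 at index 8, swap → [-45, -44, -10, -36, -20, 42, 26, -9, 43]
extract-min → returns -45:
  remove root -45; move last element 43 to root → [43, -44, -10, -36, -20, 42, 26, -9]
  43 vs smaller child -44 at index 1, swap → [-44, 43, -10, -36, -20, 42, 26, -9]
  43 vs smaller child -36 at index 3, swap → [-44, -36, -10, 43, -20, 42, 26, -9]
  43 vs only child -9 at index 7, swap → [-44, -36, -10, -9, -20, 42, 26, 43]
insert -4:
  append -4 at index 8 → [-44, -36, -10, -9, -20, 42, 26, 43, -4] (no swap needed)
extract-min → returns -44:
  remove root -44; move last element -4 to root → [-4, -36, -10, -9, -20, 42, 26, 43]
  -4 vs smaller child -36 at index 1, swap → [-36, -4, -10, -9, -20, 42, 26, 43]
  -4 vs smaller child -20 at index 4, swap → [-36, -20, -10, -9, -4, 42, 26, 43]
insert 14:
  append 14 at index 8 → [-36, -20, -10, -9, -4, 42, 26, 43, 14] (no swap needed)
extract-min → returns -36:
  remove root -36; move last element 14 to root → [14, -20, -10, -9, -4, 42, 26, 43]
  14 vs smaller child -20 at index 1, swap → [-20, 14, -10, -9, -4, 42, 26, 43]
  14 vs smaller child -9 at index 3, swap → [-20, -9, -10, 14, -4, 42, 26, 43]

[-20, -9, -10, 14, -4, 42, 26, 43]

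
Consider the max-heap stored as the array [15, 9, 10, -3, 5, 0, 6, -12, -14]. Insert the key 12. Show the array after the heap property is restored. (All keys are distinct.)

append 12 at index 9 → [15, 9, 10, -3, 5, 0, 6, -12, -14, 12]
12 > parent 5 at index 4, swap → [15, 9, 10, -3, 12, 0, 6, -12, -14, 5]
12 > parent 9 at index 1, swap → [15, 12, 10, -3, 9, 0, 6, -12, -14, 5]

[15, 12, 10, -3, 9, 0, 6, -12, -14, 5]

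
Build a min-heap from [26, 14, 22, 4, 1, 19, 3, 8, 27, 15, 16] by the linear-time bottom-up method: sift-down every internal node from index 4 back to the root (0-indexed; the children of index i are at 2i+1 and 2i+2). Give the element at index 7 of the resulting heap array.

sift down from index 4: already satisfies heap property
sift down from index 3: already satisfies heap property
sift down from index 2:
  22 vs smaller child 3 at index 6, swap → [26, 14, 3, 4, 1, 19, 22, 8, 27, 15, 16]
sift down from index 1:
  14 vs smaller child 1 at index 4, swap → [26, 1, 3, 4, 14, 19, 22, 8, 27, 15, 16]
sift down from index 0:
  26 vs smaller child 1 at index 1, swap → [1, 26, 3, 4, 14, 19, 22, 8, 27, 15, 16]
  26 vs smaller child 4 at index 3, swap → [1, 4, 3, 26, 14, 19, 22, 8, 27, 15, 16]
  26 vs smaller child 8 at index 7, swap → [1, 4, 3, 8, 14, 19, 22, 26, 27, 15, 16]
resulting array: [1, 4, 3, 8, 14, 19, 22, 26, 27, 15, 16]

26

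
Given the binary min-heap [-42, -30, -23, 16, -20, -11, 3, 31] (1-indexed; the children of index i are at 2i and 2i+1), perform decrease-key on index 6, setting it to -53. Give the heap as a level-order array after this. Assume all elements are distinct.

set index 6 from -11 to -53 → [-42, -30, -23, 16, -20, -53, 3, 31]
-53 < parent -23 at index 3, swap → [-42, -30, -53, 16, -20, -23, 3, 31]
-53 < parent -42 at index 1, swap → [-53, -30, -42, 16, -20, -23, 3, 31]

[-53, -30, -42, 16, -20, -23, 3, 31]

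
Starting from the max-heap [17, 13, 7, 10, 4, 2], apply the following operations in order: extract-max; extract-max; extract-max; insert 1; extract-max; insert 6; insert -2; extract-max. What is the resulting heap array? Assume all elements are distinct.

[4, 1, 2, -2]

extract-max → returns 17:
  remove root 17; move last element 2 to root → [2, 13, 7, 10, 4]
  2 vs larger child 13 at index 1, swap → [13, 2, 7, 10, 4]
  2 vs larger child 10 at index 3, swap → [13, 10, 7, 2, 4]
extract-max → returns 13:
  remove root 13; move last element 4 to root → [4, 10, 7, 2]
  4 vs larger child 10 at index 1, swap → [10, 4, 7, 2]
extract-max → returns 10:
  remove root 10; move last element 2 to root → [2, 4, 7]
  2 vs larger child 7 at index 2, swap → [7, 4, 2]
insert 1:
  append 1 at index 3 → [7, 4, 2, 1] (no swap needed)
extract-max → returns 7:
  remove root 7; move last element 1 to root → [1, 4, 2]
  1 vs larger child 4 at index 1, swap → [4, 1, 2]
insert 6:
  append 6 at index 3 → [4, 1, 2, 6]
  6 > parent 1 at index 1, swap → [4, 6, 2, 1]
  6 > parent 4 at index 0, swap → [6, 4, 2, 1]
insert -2:
  append -2 at index 4 → [6, 4, 2, 1, -2] (no swap needed)
extract-max → returns 6:
  remove root 6; move last element -2 to root → [-2, 4, 2, 1]
  -2 vs larger child 4 at index 1, swap → [4, -2, 2, 1]
  -2 vs only child 1 at index 3, swap → [4, 1, 2, -2]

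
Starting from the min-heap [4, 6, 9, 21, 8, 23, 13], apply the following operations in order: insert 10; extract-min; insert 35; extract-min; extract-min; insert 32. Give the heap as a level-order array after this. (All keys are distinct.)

insert 10:
  append 10 at index 7 → [4, 6, 9, 21, 8, 23, 13, 10]
  10 < parent 21 at index 3, swap → [4, 6, 9, 10, 8, 23, 13, 21]
extract-min → returns 4:
  remove root 4; move last element 21 to root → [21, 6, 9, 10, 8, 23, 13]
  21 vs smaller child 6 at index 1, swap → [6, 21, 9, 10, 8, 23, 13]
  21 vs smaller child 8 at index 4, swap → [6, 8, 9, 10, 21, 23, 13]
insert 35:
  append 35 at index 7 → [6, 8, 9, 10, 21, 23, 13, 35] (no swap needed)
extract-min → returns 6:
  remove root 6; move last element 35 to root → [35, 8, 9, 10, 21, 23, 13]
  35 vs smaller child 8 at index 1, swap → [8, 35, 9, 10, 21, 23, 13]
  35 vs smaller child 10 at index 3, swap → [8, 10, 9, 35, 21, 23, 13]
extract-min → returns 8:
  remove root 8; move last element 13 to root → [13, 10, 9, 35, 21, 23]
  13 vs smaller child 9 at index 2, swap → [9, 10, 13, 35, 21, 23]
insert 32:
  append 32 at index 6 → [9, 10, 13, 35, 21, 23, 32] (no swap needed)

[9, 10, 13, 35, 21, 23, 32]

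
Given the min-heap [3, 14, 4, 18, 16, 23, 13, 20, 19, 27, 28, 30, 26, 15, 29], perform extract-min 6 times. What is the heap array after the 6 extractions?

[18, 19, 23, 20, 26, 30, 29, 27, 28]

extract-min #1 returns 3:
  remove root 3; move last element 29 to root → [29, 14, 4, 18, 16, 23, 13, 20, 19, 27, 28, 30, 26, 15]
  29 vs smaller child 4 at index 2, swap → [4, 14, 29, 18, 16, 23, 13, 20, 19, 27, 28, 30, 26, 15]
  29 vs smaller child 13 at index 6, swap → [4, 14, 13, 18, 16, 23, 29, 20, 19, 27, 28, 30, 26, 15]
  29 vs only child 15 at index 13, swap → [4, 14, 13, 18, 16, 23, 15, 20, 19, 27, 28, 30, 26, 29]
extract-min #2 returns 4:
  remove root 4; move last element 29 to root → [29, 14, 13, 18, 16, 23, 15, 20, 19, 27, 28, 30, 26]
  29 vs smaller child 13 at index 2, swap → [13, 14, 29, 18, 16, 23, 15, 20, 19, 27, 28, 30, 26]
  29 vs smaller child 15 at index 6, swap → [13, 14, 15, 18, 16, 23, 29, 20, 19, 27, 28, 30, 26]
extract-min #3 returns 13:
  remove root 13; move last element 26 to root → [26, 14, 15, 18, 16, 23, 29, 20, 19, 27, 28, 30]
  26 vs smaller child 14 at index 1, swap → [14, 26, 15, 18, 16, 23, 29, 20, 19, 27, 28, 30]
  26 vs smaller child 16 at index 4, swap → [14, 16, 15, 18, 26, 23, 29, 20, 19, 27, 28, 30]
extract-min #4 returns 14:
  remove root 14; move last element 30 to root → [30, 16, 15, 18, 26, 23, 29, 20, 19, 27, 28]
  30 vs smaller child 15 at index 2, swap → [15, 16, 30, 18, 26, 23, 29, 20, 19, 27, 28]
  30 vs smaller child 23 at index 5, swap → [15, 16, 23, 18, 26, 30, 29, 20, 19, 27, 28]
extract-min #5 returns 15:
  remove root 15; move last element 28 to root → [28, 16, 23, 18, 26, 30, 29, 20, 19, 27]
  28 vs smaller child 16 at index 1, swap → [16, 28, 23, 18, 26, 30, 29, 20, 19, 27]
  28 vs smaller child 18 at index 3, swap → [16, 18, 23, 28, 26, 30, 29, 20, 19, 27]
  28 vs smaller child 19 at index 8, swap → [16, 18, 23, 19, 26, 30, 29, 20, 28, 27]
extract-min #6 returns 16:
  remove root 16; move last element 27 to root → [27, 18, 23, 19, 26, 30, 29, 20, 28]
  27 vs smaller child 18 at index 1, swap → [18, 27, 23, 19, 26, 30, 29, 20, 28]
  27 vs smaller child 19 at index 3, swap → [18, 19, 23, 27, 26, 30, 29, 20, 28]
  27 vs smaller child 20 at index 7, swap → [18, 19, 23, 20, 26, 30, 29, 27, 28]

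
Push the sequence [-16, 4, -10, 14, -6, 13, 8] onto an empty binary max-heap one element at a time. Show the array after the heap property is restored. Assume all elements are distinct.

Insert -16:
  append -16 at index 0 → [-16] (no swap needed)
Insert 4:
  append 4 at index 1 → [-16, 4]
  4 > parent -16 at index 0, swap → [4, -16]
Insert -10:
  append -10 at index 2 → [4, -16, -10] (no swap needed)
Insert 14:
  append 14 at index 3 → [4, -16, -10, 14]
  14 > parent -16 at index 1, swap → [4, 14, -10, -16]
  14 > parent 4 at index 0, swap → [14, 4, -10, -16]
Insert -6:
  append -6 at index 4 → [14, 4, -10, -16, -6] (no swap needed)
Insert 13:
  append 13 at index 5 → [14, 4, -10, -16, -6, 13]
  13 > parent -10 at index 2, swap → [14, 4, 13, -16, -6, -10]
Insert 8:
  append 8 at index 6 → [14, 4, 13, -16, -6, -10, 8] (no swap needed)

[14, 4, 13, -16, -6, -10, 8]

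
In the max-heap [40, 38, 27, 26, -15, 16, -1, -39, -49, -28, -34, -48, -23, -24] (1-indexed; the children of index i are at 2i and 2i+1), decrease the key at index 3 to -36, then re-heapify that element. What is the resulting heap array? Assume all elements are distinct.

[40, 38, 16, 26, -15, -23, -1, -39, -49, -28, -34, -48, -36, -24]

set index 3 from 27 to -36 → [40, 38, -36, 26, -15, 16, -1, -39, -49, -28, -34, -48, -23, -24]
-36 vs larger child 16 at index 6, swap → [40, 38, 16, 26, -15, -36, -1, -39, -49, -28, -34, -48, -23, -24]
-36 vs larger child -23 at index 13, swap → [40, 38, 16, 26, -15, -23, -1, -39, -49, -28, -34, -48, -36, -24]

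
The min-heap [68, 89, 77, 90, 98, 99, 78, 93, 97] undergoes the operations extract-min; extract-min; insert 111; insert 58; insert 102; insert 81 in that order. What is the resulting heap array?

[58, 78, 93, 89, 81, 99, 97, 111, 90, 102, 98]

extract-min → returns 68:
  remove root 68; move last element 97 to root → [97, 89, 77, 90, 98, 99, 78, 93]
  97 vs smaller child 77 at index 2, swap → [77, 89, 97, 90, 98, 99, 78, 93]
  97 vs smaller child 78 at index 6, swap → [77, 89, 78, 90, 98, 99, 97, 93]
extract-min → returns 77:
  remove root 77; move last element 93 to root → [93, 89, 78, 90, 98, 99, 97]
  93 vs smaller child 78 at index 2, swap → [78, 89, 93, 90, 98, 99, 97]
insert 111:
  append 111 at index 7 → [78, 89, 93, 90, 98, 99, 97, 111] (no swap needed)
insert 58:
  append 58 at index 8 → [78, 89, 93, 90, 98, 99, 97, 111, 58]
  58 < parent 90 at index 3, swap → [78, 89, 93, 58, 98, 99, 97, 111, 90]
  58 < parent 89 at index 1, swap → [78, 58, 93, 89, 98, 99, 97, 111, 90]
  58 < parent 78 at index 0, swap → [58, 78, 93, 89, 98, 99, 97, 111, 90]
insert 102:
  append 102 at index 9 → [58, 78, 93, 89, 98, 99, 97, 111, 90, 102] (no swap needed)
insert 81:
  append 81 at index 10 → [58, 78, 93, 89, 98, 99, 97, 111, 90, 102, 81]
  81 < parent 98 at index 4, swap → [58, 78, 93, 89, 81, 99, 97, 111, 90, 102, 98]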